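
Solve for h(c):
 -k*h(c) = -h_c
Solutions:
 h(c) = C1*exp(c*k)


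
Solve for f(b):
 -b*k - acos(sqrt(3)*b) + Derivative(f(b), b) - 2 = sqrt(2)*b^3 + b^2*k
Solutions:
 f(b) = C1 + sqrt(2)*b^4/4 + b^3*k/3 + b^2*k/2 + b*acos(sqrt(3)*b) + 2*b - sqrt(3)*sqrt(1 - 3*b^2)/3


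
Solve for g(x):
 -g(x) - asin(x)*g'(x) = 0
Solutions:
 g(x) = C1*exp(-Integral(1/asin(x), x))


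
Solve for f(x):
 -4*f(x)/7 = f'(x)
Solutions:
 f(x) = C1*exp(-4*x/7)


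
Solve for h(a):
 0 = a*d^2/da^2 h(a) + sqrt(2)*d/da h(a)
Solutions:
 h(a) = C1 + C2*a^(1 - sqrt(2))


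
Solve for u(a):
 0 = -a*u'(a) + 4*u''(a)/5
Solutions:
 u(a) = C1 + C2*erfi(sqrt(10)*a/4)


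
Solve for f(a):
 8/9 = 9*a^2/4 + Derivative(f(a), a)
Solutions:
 f(a) = C1 - 3*a^3/4 + 8*a/9


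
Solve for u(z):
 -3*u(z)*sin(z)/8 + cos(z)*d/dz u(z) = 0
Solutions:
 u(z) = C1/cos(z)^(3/8)


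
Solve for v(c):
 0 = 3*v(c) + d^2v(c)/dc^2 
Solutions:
 v(c) = C1*sin(sqrt(3)*c) + C2*cos(sqrt(3)*c)


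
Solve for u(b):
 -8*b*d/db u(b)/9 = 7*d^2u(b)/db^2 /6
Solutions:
 u(b) = C1 + C2*erf(2*sqrt(42)*b/21)


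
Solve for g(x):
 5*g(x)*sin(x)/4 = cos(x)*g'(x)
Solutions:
 g(x) = C1/cos(x)^(5/4)


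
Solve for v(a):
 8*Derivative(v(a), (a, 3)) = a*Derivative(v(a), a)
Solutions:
 v(a) = C1 + Integral(C2*airyai(a/2) + C3*airybi(a/2), a)


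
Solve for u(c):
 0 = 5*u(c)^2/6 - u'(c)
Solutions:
 u(c) = -6/(C1 + 5*c)


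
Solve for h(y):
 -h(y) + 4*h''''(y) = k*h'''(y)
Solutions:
 h(y) = C1*exp(y*(3*k - sqrt(3)*sqrt(3*k^2 + 8*12^(1/3)*(-9*k^2 + sqrt(3)*sqrt(27*k^4 + 16384))^(1/3) - 256*18^(1/3)/(-9*k^2 + sqrt(3)*sqrt(27*k^4 + 16384))^(1/3)) - sqrt(6)*sqrt(-3*sqrt(3)*k^3/sqrt(3*k^2 + 8*12^(1/3)*(-9*k^2 + sqrt(3)*sqrt(27*k^4 + 16384))^(1/3) - 256*18^(1/3)/(-9*k^2 + sqrt(3)*sqrt(27*k^4 + 16384))^(1/3)) + 3*k^2 - 4*12^(1/3)*(-9*k^2 + sqrt(3)*sqrt(27*k^4 + 16384))^(1/3) + 128*18^(1/3)/(-9*k^2 + sqrt(3)*sqrt(27*k^4 + 16384))^(1/3)))/48) + C2*exp(y*(3*k - sqrt(3)*sqrt(3*k^2 + 8*12^(1/3)*(-9*k^2 + sqrt(3)*sqrt(27*k^4 + 16384))^(1/3) - 256*18^(1/3)/(-9*k^2 + sqrt(3)*sqrt(27*k^4 + 16384))^(1/3)) + sqrt(6)*sqrt(-3*sqrt(3)*k^3/sqrt(3*k^2 + 8*12^(1/3)*(-9*k^2 + sqrt(3)*sqrt(27*k^4 + 16384))^(1/3) - 256*18^(1/3)/(-9*k^2 + sqrt(3)*sqrt(27*k^4 + 16384))^(1/3)) + 3*k^2 - 4*12^(1/3)*(-9*k^2 + sqrt(3)*sqrt(27*k^4 + 16384))^(1/3) + 128*18^(1/3)/(-9*k^2 + sqrt(3)*sqrt(27*k^4 + 16384))^(1/3)))/48) + C3*exp(y*(3*k + sqrt(3)*sqrt(3*k^2 + 8*12^(1/3)*(-9*k^2 + sqrt(3)*sqrt(27*k^4 + 16384))^(1/3) - 256*18^(1/3)/(-9*k^2 + sqrt(3)*sqrt(27*k^4 + 16384))^(1/3)) - sqrt(6)*sqrt(3*sqrt(3)*k^3/sqrt(3*k^2 + 8*12^(1/3)*(-9*k^2 + sqrt(3)*sqrt(27*k^4 + 16384))^(1/3) - 256*18^(1/3)/(-9*k^2 + sqrt(3)*sqrt(27*k^4 + 16384))^(1/3)) + 3*k^2 - 4*12^(1/3)*(-9*k^2 + sqrt(3)*sqrt(27*k^4 + 16384))^(1/3) + 128*18^(1/3)/(-9*k^2 + sqrt(3)*sqrt(27*k^4 + 16384))^(1/3)))/48) + C4*exp(y*(3*k + sqrt(3)*sqrt(3*k^2 + 8*12^(1/3)*(-9*k^2 + sqrt(3)*sqrt(27*k^4 + 16384))^(1/3) - 256*18^(1/3)/(-9*k^2 + sqrt(3)*sqrt(27*k^4 + 16384))^(1/3)) + sqrt(6)*sqrt(3*sqrt(3)*k^3/sqrt(3*k^2 + 8*12^(1/3)*(-9*k^2 + sqrt(3)*sqrt(27*k^4 + 16384))^(1/3) - 256*18^(1/3)/(-9*k^2 + sqrt(3)*sqrt(27*k^4 + 16384))^(1/3)) + 3*k^2 - 4*12^(1/3)*(-9*k^2 + sqrt(3)*sqrt(27*k^4 + 16384))^(1/3) + 128*18^(1/3)/(-9*k^2 + sqrt(3)*sqrt(27*k^4 + 16384))^(1/3)))/48)


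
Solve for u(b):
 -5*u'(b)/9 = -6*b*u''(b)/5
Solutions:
 u(b) = C1 + C2*b^(79/54)


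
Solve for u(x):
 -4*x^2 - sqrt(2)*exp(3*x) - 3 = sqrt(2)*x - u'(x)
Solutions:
 u(x) = C1 + 4*x^3/3 + sqrt(2)*x^2/2 + 3*x + sqrt(2)*exp(3*x)/3


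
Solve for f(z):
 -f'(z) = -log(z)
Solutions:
 f(z) = C1 + z*log(z) - z


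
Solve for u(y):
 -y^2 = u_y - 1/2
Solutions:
 u(y) = C1 - y^3/3 + y/2


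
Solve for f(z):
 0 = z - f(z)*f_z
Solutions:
 f(z) = -sqrt(C1 + z^2)
 f(z) = sqrt(C1 + z^2)


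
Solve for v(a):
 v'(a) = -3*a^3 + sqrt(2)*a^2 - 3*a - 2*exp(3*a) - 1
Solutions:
 v(a) = C1 - 3*a^4/4 + sqrt(2)*a^3/3 - 3*a^2/2 - a - 2*exp(3*a)/3


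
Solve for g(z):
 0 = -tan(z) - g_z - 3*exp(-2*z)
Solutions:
 g(z) = C1 - log(tan(z)^2 + 1)/2 + 3*exp(-2*z)/2


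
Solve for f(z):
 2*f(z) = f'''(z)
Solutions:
 f(z) = C3*exp(2^(1/3)*z) + (C1*sin(2^(1/3)*sqrt(3)*z/2) + C2*cos(2^(1/3)*sqrt(3)*z/2))*exp(-2^(1/3)*z/2)


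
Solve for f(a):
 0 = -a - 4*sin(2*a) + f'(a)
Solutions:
 f(a) = C1 + a^2/2 - 2*cos(2*a)


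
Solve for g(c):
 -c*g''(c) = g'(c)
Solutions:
 g(c) = C1 + C2*log(c)


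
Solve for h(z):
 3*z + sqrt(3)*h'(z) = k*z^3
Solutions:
 h(z) = C1 + sqrt(3)*k*z^4/12 - sqrt(3)*z^2/2


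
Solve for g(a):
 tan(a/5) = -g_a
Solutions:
 g(a) = C1 + 5*log(cos(a/5))


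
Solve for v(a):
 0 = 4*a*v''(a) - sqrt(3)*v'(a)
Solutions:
 v(a) = C1 + C2*a^(sqrt(3)/4 + 1)


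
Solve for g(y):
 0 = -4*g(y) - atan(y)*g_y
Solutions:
 g(y) = C1*exp(-4*Integral(1/atan(y), y))


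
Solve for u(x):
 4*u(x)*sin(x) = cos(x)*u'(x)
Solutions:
 u(x) = C1/cos(x)^4


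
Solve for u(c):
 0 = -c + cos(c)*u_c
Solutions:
 u(c) = C1 + Integral(c/cos(c), c)


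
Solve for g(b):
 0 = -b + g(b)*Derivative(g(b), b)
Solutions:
 g(b) = -sqrt(C1 + b^2)
 g(b) = sqrt(C1 + b^2)


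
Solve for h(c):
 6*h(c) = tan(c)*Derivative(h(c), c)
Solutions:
 h(c) = C1*sin(c)^6


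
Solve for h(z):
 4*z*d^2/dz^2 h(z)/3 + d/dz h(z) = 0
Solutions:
 h(z) = C1 + C2*z^(1/4)


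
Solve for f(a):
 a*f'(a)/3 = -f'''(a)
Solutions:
 f(a) = C1 + Integral(C2*airyai(-3^(2/3)*a/3) + C3*airybi(-3^(2/3)*a/3), a)


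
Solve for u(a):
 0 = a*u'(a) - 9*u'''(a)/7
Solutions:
 u(a) = C1 + Integral(C2*airyai(21^(1/3)*a/3) + C3*airybi(21^(1/3)*a/3), a)


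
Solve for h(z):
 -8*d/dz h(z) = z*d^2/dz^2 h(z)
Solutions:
 h(z) = C1 + C2/z^7


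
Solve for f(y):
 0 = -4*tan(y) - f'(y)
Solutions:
 f(y) = C1 + 4*log(cos(y))


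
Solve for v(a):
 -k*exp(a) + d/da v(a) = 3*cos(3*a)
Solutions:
 v(a) = C1 + k*exp(a) + sin(3*a)


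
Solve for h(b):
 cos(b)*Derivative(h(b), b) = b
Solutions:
 h(b) = C1 + Integral(b/cos(b), b)


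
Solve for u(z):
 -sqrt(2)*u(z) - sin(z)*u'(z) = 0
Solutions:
 u(z) = C1*(cos(z) + 1)^(sqrt(2)/2)/(cos(z) - 1)^(sqrt(2)/2)


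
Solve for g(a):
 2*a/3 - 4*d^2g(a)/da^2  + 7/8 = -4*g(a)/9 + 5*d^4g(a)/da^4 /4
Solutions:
 g(a) = C1*exp(-2*sqrt(15)*a*sqrt(-6 + sqrt(41))/15) + C2*exp(2*sqrt(15)*a*sqrt(-6 + sqrt(41))/15) + C3*sin(2*sqrt(15)*a*sqrt(6 + sqrt(41))/15) + C4*cos(2*sqrt(15)*a*sqrt(6 + sqrt(41))/15) - 3*a/2 - 63/32


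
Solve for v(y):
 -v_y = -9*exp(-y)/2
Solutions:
 v(y) = C1 - 9*exp(-y)/2


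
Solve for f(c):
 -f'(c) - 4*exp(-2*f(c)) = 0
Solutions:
 f(c) = log(-sqrt(C1 - 8*c))
 f(c) = log(C1 - 8*c)/2


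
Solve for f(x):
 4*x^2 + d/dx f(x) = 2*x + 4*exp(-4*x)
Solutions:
 f(x) = C1 - 4*x^3/3 + x^2 - exp(-4*x)


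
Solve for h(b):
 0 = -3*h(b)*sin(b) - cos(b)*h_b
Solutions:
 h(b) = C1*cos(b)^3


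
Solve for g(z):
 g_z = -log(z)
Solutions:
 g(z) = C1 - z*log(z) + z


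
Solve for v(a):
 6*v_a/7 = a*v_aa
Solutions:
 v(a) = C1 + C2*a^(13/7)


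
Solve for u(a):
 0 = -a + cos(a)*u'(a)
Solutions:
 u(a) = C1 + Integral(a/cos(a), a)


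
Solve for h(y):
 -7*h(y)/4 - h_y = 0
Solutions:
 h(y) = C1*exp(-7*y/4)


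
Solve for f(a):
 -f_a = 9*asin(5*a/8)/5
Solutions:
 f(a) = C1 - 9*a*asin(5*a/8)/5 - 9*sqrt(64 - 25*a^2)/25


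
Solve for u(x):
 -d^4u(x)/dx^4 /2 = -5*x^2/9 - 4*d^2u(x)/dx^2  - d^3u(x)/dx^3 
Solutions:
 u(x) = C1 + C2*x + C3*exp(-2*x) + C4*exp(4*x) - 5*x^4/432 + 5*x^3/432 - 5*x^2/192


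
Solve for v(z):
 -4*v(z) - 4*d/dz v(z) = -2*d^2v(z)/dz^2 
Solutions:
 v(z) = C1*exp(z*(1 - sqrt(3))) + C2*exp(z*(1 + sqrt(3)))


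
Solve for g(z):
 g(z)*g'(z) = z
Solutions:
 g(z) = -sqrt(C1 + z^2)
 g(z) = sqrt(C1 + z^2)


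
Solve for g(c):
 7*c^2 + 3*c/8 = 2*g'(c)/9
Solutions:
 g(c) = C1 + 21*c^3/2 + 27*c^2/32


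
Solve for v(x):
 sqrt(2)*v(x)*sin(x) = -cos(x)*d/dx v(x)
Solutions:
 v(x) = C1*cos(x)^(sqrt(2))


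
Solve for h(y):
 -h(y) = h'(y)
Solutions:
 h(y) = C1*exp(-y)


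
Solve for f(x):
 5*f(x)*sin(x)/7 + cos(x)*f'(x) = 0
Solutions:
 f(x) = C1*cos(x)^(5/7)


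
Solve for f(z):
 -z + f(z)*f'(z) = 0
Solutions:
 f(z) = -sqrt(C1 + z^2)
 f(z) = sqrt(C1 + z^2)


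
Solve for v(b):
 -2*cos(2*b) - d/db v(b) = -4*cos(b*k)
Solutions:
 v(b) = C1 - sin(2*b) + 4*sin(b*k)/k


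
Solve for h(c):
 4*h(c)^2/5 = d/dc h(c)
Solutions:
 h(c) = -5/(C1 + 4*c)


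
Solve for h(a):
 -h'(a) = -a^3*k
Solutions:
 h(a) = C1 + a^4*k/4


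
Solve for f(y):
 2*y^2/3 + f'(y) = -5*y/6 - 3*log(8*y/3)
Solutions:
 f(y) = C1 - 2*y^3/9 - 5*y^2/12 - 3*y*log(y) - 9*y*log(2) + 3*y + 3*y*log(3)


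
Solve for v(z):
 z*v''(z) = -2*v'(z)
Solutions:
 v(z) = C1 + C2/z


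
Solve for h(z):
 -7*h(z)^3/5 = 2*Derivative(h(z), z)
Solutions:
 h(z) = -sqrt(5)*sqrt(-1/(C1 - 7*z))
 h(z) = sqrt(5)*sqrt(-1/(C1 - 7*z))


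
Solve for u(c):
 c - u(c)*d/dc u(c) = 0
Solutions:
 u(c) = -sqrt(C1 + c^2)
 u(c) = sqrt(C1 + c^2)


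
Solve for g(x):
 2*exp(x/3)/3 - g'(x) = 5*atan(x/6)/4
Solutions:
 g(x) = C1 - 5*x*atan(x/6)/4 + 2*exp(x/3) + 15*log(x^2 + 36)/4


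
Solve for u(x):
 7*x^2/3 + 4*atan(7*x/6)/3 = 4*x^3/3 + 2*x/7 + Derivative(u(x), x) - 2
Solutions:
 u(x) = C1 - x^4/3 + 7*x^3/9 - x^2/7 + 4*x*atan(7*x/6)/3 + 2*x - 4*log(49*x^2 + 36)/7


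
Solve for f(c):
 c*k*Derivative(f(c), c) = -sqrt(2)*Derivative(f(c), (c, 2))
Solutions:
 f(c) = Piecewise((-2^(3/4)*sqrt(pi)*C1*erf(2^(1/4)*c*sqrt(k)/2)/(2*sqrt(k)) - C2, (k > 0) | (k < 0)), (-C1*c - C2, True))


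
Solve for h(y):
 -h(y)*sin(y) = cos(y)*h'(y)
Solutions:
 h(y) = C1*cos(y)


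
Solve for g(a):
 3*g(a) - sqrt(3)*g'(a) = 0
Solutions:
 g(a) = C1*exp(sqrt(3)*a)


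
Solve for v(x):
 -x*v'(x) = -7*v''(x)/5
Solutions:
 v(x) = C1 + C2*erfi(sqrt(70)*x/14)


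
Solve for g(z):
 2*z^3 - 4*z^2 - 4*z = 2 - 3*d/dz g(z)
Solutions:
 g(z) = C1 - z^4/6 + 4*z^3/9 + 2*z^2/3 + 2*z/3


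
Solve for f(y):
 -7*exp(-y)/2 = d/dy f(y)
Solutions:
 f(y) = C1 + 7*exp(-y)/2


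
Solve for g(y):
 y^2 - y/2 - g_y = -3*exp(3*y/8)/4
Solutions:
 g(y) = C1 + y^3/3 - y^2/4 + 2*exp(3*y/8)


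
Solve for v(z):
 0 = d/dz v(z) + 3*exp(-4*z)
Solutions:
 v(z) = C1 + 3*exp(-4*z)/4


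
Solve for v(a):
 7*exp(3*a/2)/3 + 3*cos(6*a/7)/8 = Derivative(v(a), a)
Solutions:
 v(a) = C1 + 14*exp(3*a/2)/9 + 7*sin(6*a/7)/16


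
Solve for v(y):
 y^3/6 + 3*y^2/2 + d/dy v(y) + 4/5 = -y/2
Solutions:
 v(y) = C1 - y^4/24 - y^3/2 - y^2/4 - 4*y/5


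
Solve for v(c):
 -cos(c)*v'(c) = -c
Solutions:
 v(c) = C1 + Integral(c/cos(c), c)


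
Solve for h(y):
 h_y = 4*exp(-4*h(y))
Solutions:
 h(y) = log(-I*(C1 + 16*y)^(1/4))
 h(y) = log(I*(C1 + 16*y)^(1/4))
 h(y) = log(-(C1 + 16*y)^(1/4))
 h(y) = log(C1 + 16*y)/4


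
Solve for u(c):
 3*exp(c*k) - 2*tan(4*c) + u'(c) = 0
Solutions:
 u(c) = C1 - 3*Piecewise((exp(c*k)/k, Ne(k, 0)), (c, True)) - log(cos(4*c))/2


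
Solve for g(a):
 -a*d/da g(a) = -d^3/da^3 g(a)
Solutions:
 g(a) = C1 + Integral(C2*airyai(a) + C3*airybi(a), a)


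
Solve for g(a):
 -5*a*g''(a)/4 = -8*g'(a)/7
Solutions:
 g(a) = C1 + C2*a^(67/35)


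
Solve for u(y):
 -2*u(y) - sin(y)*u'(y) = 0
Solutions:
 u(y) = C1*(cos(y) + 1)/(cos(y) - 1)


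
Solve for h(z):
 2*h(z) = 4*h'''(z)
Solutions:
 h(z) = C3*exp(2^(2/3)*z/2) + (C1*sin(2^(2/3)*sqrt(3)*z/4) + C2*cos(2^(2/3)*sqrt(3)*z/4))*exp(-2^(2/3)*z/4)


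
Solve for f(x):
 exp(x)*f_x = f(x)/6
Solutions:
 f(x) = C1*exp(-exp(-x)/6)


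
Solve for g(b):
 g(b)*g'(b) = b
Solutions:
 g(b) = -sqrt(C1 + b^2)
 g(b) = sqrt(C1 + b^2)


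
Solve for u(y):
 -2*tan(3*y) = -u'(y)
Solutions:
 u(y) = C1 - 2*log(cos(3*y))/3


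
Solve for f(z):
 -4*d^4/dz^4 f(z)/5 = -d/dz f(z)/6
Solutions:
 f(z) = C1 + C4*exp(3^(2/3)*5^(1/3)*z/6) + (C2*sin(3^(1/6)*5^(1/3)*z/4) + C3*cos(3^(1/6)*5^(1/3)*z/4))*exp(-3^(2/3)*5^(1/3)*z/12)


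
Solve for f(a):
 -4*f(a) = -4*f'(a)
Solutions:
 f(a) = C1*exp(a)


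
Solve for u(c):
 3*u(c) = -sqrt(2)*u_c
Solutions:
 u(c) = C1*exp(-3*sqrt(2)*c/2)


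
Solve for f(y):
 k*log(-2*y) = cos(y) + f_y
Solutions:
 f(y) = C1 + k*y*(log(-y) - 1) + k*y*log(2) - sin(y)


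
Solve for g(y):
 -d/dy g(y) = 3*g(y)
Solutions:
 g(y) = C1*exp(-3*y)


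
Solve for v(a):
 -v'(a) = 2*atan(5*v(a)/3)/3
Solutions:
 Integral(1/atan(5*_y/3), (_y, v(a))) = C1 - 2*a/3


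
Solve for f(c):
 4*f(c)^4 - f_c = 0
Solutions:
 f(c) = (-1/(C1 + 12*c))^(1/3)
 f(c) = (-1/(C1 + 4*c))^(1/3)*(-3^(2/3) - 3*3^(1/6)*I)/6
 f(c) = (-1/(C1 + 4*c))^(1/3)*(-3^(2/3) + 3*3^(1/6)*I)/6


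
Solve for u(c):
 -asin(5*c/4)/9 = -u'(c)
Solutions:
 u(c) = C1 + c*asin(5*c/4)/9 + sqrt(16 - 25*c^2)/45


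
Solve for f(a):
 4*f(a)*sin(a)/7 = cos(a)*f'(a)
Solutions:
 f(a) = C1/cos(a)^(4/7)


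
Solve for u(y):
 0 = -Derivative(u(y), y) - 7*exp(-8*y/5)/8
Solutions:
 u(y) = C1 + 35*exp(-8*y/5)/64


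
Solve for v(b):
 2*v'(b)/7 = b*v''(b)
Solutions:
 v(b) = C1 + C2*b^(9/7)


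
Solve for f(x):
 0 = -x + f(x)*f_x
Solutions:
 f(x) = -sqrt(C1 + x^2)
 f(x) = sqrt(C1 + x^2)


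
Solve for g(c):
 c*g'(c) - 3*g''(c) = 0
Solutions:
 g(c) = C1 + C2*erfi(sqrt(6)*c/6)


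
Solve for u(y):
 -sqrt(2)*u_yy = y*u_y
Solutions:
 u(y) = C1 + C2*erf(2^(1/4)*y/2)


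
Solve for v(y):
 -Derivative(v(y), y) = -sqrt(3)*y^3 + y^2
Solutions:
 v(y) = C1 + sqrt(3)*y^4/4 - y^3/3


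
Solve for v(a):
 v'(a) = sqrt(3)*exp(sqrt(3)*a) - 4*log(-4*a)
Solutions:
 v(a) = C1 - 4*a*log(-a) + 4*a*(1 - 2*log(2)) + exp(sqrt(3)*a)


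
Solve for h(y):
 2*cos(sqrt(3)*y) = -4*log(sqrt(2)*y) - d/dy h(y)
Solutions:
 h(y) = C1 - 4*y*log(y) - 2*y*log(2) + 4*y - 2*sqrt(3)*sin(sqrt(3)*y)/3


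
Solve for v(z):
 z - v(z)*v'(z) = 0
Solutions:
 v(z) = -sqrt(C1 + z^2)
 v(z) = sqrt(C1 + z^2)


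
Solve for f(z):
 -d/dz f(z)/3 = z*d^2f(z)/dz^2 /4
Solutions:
 f(z) = C1 + C2/z^(1/3)


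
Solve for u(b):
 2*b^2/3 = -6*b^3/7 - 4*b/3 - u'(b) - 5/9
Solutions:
 u(b) = C1 - 3*b^4/14 - 2*b^3/9 - 2*b^2/3 - 5*b/9


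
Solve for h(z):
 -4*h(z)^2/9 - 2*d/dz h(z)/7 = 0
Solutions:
 h(z) = 9/(C1 + 14*z)


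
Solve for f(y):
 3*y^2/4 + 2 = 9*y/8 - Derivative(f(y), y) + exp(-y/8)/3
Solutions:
 f(y) = C1 - y^3/4 + 9*y^2/16 - 2*y - 8*exp(-y/8)/3


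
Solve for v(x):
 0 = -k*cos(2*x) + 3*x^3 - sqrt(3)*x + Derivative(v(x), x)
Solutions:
 v(x) = C1 + k*sin(2*x)/2 - 3*x^4/4 + sqrt(3)*x^2/2


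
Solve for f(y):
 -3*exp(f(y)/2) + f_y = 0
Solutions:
 f(y) = 2*log(-1/(C1 + 3*y)) + 2*log(2)


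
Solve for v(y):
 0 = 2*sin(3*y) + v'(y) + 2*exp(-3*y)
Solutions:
 v(y) = C1 + 2*cos(3*y)/3 + 2*exp(-3*y)/3


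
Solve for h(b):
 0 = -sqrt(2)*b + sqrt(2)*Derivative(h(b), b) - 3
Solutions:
 h(b) = C1 + b^2/2 + 3*sqrt(2)*b/2


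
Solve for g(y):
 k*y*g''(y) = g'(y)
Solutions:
 g(y) = C1 + y^(((re(k) + 1)*re(k) + im(k)^2)/(re(k)^2 + im(k)^2))*(C2*sin(log(y)*Abs(im(k))/(re(k)^2 + im(k)^2)) + C3*cos(log(y)*im(k)/(re(k)^2 + im(k)^2)))


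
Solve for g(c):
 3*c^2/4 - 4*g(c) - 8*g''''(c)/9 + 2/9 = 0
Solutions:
 g(c) = 3*c^2/16 + (C1*sin(2^(1/4)*sqrt(3)*c/2) + C2*cos(2^(1/4)*sqrt(3)*c/2))*exp(-2^(1/4)*sqrt(3)*c/2) + (C3*sin(2^(1/4)*sqrt(3)*c/2) + C4*cos(2^(1/4)*sqrt(3)*c/2))*exp(2^(1/4)*sqrt(3)*c/2) + 1/18


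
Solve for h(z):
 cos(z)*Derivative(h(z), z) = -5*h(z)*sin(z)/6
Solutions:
 h(z) = C1*cos(z)^(5/6)


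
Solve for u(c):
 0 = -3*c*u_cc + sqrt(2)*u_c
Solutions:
 u(c) = C1 + C2*c^(sqrt(2)/3 + 1)


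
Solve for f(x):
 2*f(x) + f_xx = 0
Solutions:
 f(x) = C1*sin(sqrt(2)*x) + C2*cos(sqrt(2)*x)


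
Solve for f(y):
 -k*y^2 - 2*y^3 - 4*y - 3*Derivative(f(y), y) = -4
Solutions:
 f(y) = C1 - k*y^3/9 - y^4/6 - 2*y^2/3 + 4*y/3


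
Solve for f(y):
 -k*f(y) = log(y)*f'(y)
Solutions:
 f(y) = C1*exp(-k*li(y))


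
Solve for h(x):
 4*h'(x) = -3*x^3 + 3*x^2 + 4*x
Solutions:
 h(x) = C1 - 3*x^4/16 + x^3/4 + x^2/2


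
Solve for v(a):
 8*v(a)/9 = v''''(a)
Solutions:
 v(a) = C1*exp(-2^(3/4)*sqrt(3)*a/3) + C2*exp(2^(3/4)*sqrt(3)*a/3) + C3*sin(2^(3/4)*sqrt(3)*a/3) + C4*cos(2^(3/4)*sqrt(3)*a/3)


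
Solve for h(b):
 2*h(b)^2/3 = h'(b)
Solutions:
 h(b) = -3/(C1 + 2*b)


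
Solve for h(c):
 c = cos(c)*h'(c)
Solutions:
 h(c) = C1 + Integral(c/cos(c), c)


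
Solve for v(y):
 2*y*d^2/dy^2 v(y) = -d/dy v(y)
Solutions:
 v(y) = C1 + C2*sqrt(y)


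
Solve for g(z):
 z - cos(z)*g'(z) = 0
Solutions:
 g(z) = C1 + Integral(z/cos(z), z)


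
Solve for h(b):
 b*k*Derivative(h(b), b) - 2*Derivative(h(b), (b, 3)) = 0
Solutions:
 h(b) = C1 + Integral(C2*airyai(2^(2/3)*b*k^(1/3)/2) + C3*airybi(2^(2/3)*b*k^(1/3)/2), b)


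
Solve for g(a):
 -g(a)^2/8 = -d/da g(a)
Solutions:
 g(a) = -8/(C1 + a)


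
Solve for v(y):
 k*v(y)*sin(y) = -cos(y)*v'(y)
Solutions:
 v(y) = C1*exp(k*log(cos(y)))


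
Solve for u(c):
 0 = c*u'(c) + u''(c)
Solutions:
 u(c) = C1 + C2*erf(sqrt(2)*c/2)


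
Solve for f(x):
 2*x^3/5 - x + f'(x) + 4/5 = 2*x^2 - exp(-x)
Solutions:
 f(x) = C1 - x^4/10 + 2*x^3/3 + x^2/2 - 4*x/5 + exp(-x)


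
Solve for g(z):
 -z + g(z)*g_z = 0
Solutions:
 g(z) = -sqrt(C1 + z^2)
 g(z) = sqrt(C1 + z^2)


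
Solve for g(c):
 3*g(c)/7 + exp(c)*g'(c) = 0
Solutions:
 g(c) = C1*exp(3*exp(-c)/7)


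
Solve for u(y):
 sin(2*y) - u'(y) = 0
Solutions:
 u(y) = C1 - cos(2*y)/2


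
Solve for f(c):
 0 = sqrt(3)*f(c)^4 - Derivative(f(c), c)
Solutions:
 f(c) = (-1/(C1 + 3*sqrt(3)*c))^(1/3)
 f(c) = (-1/(C1 + sqrt(3)*c))^(1/3)*(-3^(2/3) - 3*3^(1/6)*I)/6
 f(c) = (-1/(C1 + sqrt(3)*c))^(1/3)*(-3^(2/3) + 3*3^(1/6)*I)/6


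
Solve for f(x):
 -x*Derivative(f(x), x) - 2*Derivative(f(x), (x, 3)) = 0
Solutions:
 f(x) = C1 + Integral(C2*airyai(-2^(2/3)*x/2) + C3*airybi(-2^(2/3)*x/2), x)


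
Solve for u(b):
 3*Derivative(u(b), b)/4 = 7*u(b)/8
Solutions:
 u(b) = C1*exp(7*b/6)


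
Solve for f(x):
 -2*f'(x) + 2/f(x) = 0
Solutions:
 f(x) = -sqrt(C1 + 2*x)
 f(x) = sqrt(C1 + 2*x)


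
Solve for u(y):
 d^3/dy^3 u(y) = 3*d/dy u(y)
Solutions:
 u(y) = C1 + C2*exp(-sqrt(3)*y) + C3*exp(sqrt(3)*y)


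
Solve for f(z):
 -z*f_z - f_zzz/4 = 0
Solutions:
 f(z) = C1 + Integral(C2*airyai(-2^(2/3)*z) + C3*airybi(-2^(2/3)*z), z)


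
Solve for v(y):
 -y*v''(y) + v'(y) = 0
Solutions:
 v(y) = C1 + C2*y^2


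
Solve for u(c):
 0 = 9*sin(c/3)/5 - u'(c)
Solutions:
 u(c) = C1 - 27*cos(c/3)/5


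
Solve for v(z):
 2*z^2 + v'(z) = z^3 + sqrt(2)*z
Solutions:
 v(z) = C1 + z^4/4 - 2*z^3/3 + sqrt(2)*z^2/2


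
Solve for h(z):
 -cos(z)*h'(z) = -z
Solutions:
 h(z) = C1 + Integral(z/cos(z), z)


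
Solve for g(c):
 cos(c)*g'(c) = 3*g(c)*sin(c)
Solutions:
 g(c) = C1/cos(c)^3


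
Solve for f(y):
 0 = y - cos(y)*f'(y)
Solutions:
 f(y) = C1 + Integral(y/cos(y), y)


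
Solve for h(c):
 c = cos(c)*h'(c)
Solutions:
 h(c) = C1 + Integral(c/cos(c), c)


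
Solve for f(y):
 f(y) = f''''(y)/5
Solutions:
 f(y) = C1*exp(-5^(1/4)*y) + C2*exp(5^(1/4)*y) + C3*sin(5^(1/4)*y) + C4*cos(5^(1/4)*y)


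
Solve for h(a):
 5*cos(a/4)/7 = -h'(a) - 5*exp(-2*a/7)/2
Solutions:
 h(a) = C1 - 20*sin(a/4)/7 + 35*exp(-2*a/7)/4


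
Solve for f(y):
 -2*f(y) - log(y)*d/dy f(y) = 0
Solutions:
 f(y) = C1*exp(-2*li(y))


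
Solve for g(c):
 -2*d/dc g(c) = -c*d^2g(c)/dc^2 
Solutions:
 g(c) = C1 + C2*c^3


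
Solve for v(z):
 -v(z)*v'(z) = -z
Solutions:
 v(z) = -sqrt(C1 + z^2)
 v(z) = sqrt(C1 + z^2)


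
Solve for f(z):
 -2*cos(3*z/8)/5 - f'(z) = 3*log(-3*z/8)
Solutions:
 f(z) = C1 - 3*z*log(-z) - 3*z*log(3) + 3*z + 9*z*log(2) - 16*sin(3*z/8)/15


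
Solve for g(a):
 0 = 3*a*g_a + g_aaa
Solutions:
 g(a) = C1 + Integral(C2*airyai(-3^(1/3)*a) + C3*airybi(-3^(1/3)*a), a)


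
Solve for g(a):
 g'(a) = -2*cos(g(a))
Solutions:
 g(a) = pi - asin((C1 + exp(4*a))/(C1 - exp(4*a)))
 g(a) = asin((C1 + exp(4*a))/(C1 - exp(4*a)))


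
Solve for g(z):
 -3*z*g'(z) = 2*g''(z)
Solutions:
 g(z) = C1 + C2*erf(sqrt(3)*z/2)


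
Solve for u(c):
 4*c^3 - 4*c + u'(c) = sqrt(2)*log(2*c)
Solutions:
 u(c) = C1 - c^4 + 2*c^2 + sqrt(2)*c*log(c) - sqrt(2)*c + sqrt(2)*c*log(2)


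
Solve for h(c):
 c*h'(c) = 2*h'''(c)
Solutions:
 h(c) = C1 + Integral(C2*airyai(2^(2/3)*c/2) + C3*airybi(2^(2/3)*c/2), c)


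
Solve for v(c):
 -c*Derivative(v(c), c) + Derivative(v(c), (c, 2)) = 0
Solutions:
 v(c) = C1 + C2*erfi(sqrt(2)*c/2)


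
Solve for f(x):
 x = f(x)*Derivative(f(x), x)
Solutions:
 f(x) = -sqrt(C1 + x^2)
 f(x) = sqrt(C1 + x^2)


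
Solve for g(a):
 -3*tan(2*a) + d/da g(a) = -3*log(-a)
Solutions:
 g(a) = C1 - 3*a*log(-a) + 3*a - 3*log(cos(2*a))/2


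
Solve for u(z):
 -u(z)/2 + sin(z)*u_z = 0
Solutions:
 u(z) = C1*(cos(z) - 1)^(1/4)/(cos(z) + 1)^(1/4)


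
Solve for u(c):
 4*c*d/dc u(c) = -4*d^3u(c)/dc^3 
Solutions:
 u(c) = C1 + Integral(C2*airyai(-c) + C3*airybi(-c), c)


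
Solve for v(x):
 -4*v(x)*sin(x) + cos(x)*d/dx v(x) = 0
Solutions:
 v(x) = C1/cos(x)^4


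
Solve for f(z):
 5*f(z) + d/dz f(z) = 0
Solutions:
 f(z) = C1*exp(-5*z)


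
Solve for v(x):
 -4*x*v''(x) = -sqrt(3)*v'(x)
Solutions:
 v(x) = C1 + C2*x^(sqrt(3)/4 + 1)


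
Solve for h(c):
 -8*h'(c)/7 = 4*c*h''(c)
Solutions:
 h(c) = C1 + C2*c^(5/7)


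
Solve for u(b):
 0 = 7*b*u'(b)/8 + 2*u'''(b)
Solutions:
 u(b) = C1 + Integral(C2*airyai(-2^(2/3)*7^(1/3)*b/4) + C3*airybi(-2^(2/3)*7^(1/3)*b/4), b)


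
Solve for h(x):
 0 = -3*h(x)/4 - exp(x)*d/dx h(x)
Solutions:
 h(x) = C1*exp(3*exp(-x)/4)


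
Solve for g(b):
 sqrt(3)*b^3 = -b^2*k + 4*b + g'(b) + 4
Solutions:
 g(b) = C1 + sqrt(3)*b^4/4 + b^3*k/3 - 2*b^2 - 4*b


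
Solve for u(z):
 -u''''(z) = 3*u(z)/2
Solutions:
 u(z) = (C1*sin(6^(1/4)*z/2) + C2*cos(6^(1/4)*z/2))*exp(-6^(1/4)*z/2) + (C3*sin(6^(1/4)*z/2) + C4*cos(6^(1/4)*z/2))*exp(6^(1/4)*z/2)


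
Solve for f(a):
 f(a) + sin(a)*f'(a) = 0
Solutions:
 f(a) = C1*sqrt(cos(a) + 1)/sqrt(cos(a) - 1)


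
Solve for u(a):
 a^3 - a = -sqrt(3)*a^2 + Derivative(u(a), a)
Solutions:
 u(a) = C1 + a^4/4 + sqrt(3)*a^3/3 - a^2/2


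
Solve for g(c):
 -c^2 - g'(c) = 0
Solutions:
 g(c) = C1 - c^3/3


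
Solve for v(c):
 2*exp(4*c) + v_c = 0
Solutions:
 v(c) = C1 - exp(4*c)/2


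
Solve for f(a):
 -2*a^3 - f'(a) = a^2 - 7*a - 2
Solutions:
 f(a) = C1 - a^4/2 - a^3/3 + 7*a^2/2 + 2*a


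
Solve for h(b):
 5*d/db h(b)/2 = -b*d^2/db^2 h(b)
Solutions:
 h(b) = C1 + C2/b^(3/2)


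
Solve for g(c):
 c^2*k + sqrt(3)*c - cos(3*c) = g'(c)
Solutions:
 g(c) = C1 + c^3*k/3 + sqrt(3)*c^2/2 - sin(3*c)/3


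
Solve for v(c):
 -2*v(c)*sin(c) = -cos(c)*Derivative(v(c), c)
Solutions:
 v(c) = C1/cos(c)^2


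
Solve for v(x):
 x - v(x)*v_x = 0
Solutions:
 v(x) = -sqrt(C1 + x^2)
 v(x) = sqrt(C1 + x^2)


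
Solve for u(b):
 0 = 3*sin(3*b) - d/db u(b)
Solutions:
 u(b) = C1 - cos(3*b)


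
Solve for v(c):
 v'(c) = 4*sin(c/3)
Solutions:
 v(c) = C1 - 12*cos(c/3)


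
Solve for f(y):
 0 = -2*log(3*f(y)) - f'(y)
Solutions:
 Integral(1/(log(_y) + log(3)), (_y, f(y)))/2 = C1 - y


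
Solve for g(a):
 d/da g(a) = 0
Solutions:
 g(a) = C1


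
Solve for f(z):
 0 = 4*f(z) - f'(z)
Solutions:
 f(z) = C1*exp(4*z)


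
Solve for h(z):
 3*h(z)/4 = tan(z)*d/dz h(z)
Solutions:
 h(z) = C1*sin(z)^(3/4)


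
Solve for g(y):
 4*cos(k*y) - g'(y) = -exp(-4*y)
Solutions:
 g(y) = C1 - exp(-4*y)/4 + 4*sin(k*y)/k


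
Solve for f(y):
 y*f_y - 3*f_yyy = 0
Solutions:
 f(y) = C1 + Integral(C2*airyai(3^(2/3)*y/3) + C3*airybi(3^(2/3)*y/3), y)


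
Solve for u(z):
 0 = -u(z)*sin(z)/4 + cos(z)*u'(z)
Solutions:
 u(z) = C1/cos(z)^(1/4)


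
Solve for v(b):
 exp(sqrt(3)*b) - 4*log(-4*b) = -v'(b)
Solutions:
 v(b) = C1 + 4*b*log(-b) + 4*b*(-1 + 2*log(2)) - sqrt(3)*exp(sqrt(3)*b)/3


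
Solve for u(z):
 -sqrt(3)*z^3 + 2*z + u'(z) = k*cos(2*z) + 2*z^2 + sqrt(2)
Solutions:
 u(z) = C1 + k*sin(2*z)/2 + sqrt(3)*z^4/4 + 2*z^3/3 - z^2 + sqrt(2)*z


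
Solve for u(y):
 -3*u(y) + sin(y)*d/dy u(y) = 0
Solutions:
 u(y) = C1*(cos(y) - 1)^(3/2)/(cos(y) + 1)^(3/2)


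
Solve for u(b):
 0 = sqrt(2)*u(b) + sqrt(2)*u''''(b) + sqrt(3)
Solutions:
 u(b) = (C1*sin(sqrt(2)*b/2) + C2*cos(sqrt(2)*b/2))*exp(-sqrt(2)*b/2) + (C3*sin(sqrt(2)*b/2) + C4*cos(sqrt(2)*b/2))*exp(sqrt(2)*b/2) - sqrt(6)/2


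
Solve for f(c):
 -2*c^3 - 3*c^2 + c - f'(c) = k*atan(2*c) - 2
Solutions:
 f(c) = C1 - c^4/2 - c^3 + c^2/2 + 2*c - k*(c*atan(2*c) - log(4*c^2 + 1)/4)


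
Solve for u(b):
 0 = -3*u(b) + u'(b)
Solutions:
 u(b) = C1*exp(3*b)


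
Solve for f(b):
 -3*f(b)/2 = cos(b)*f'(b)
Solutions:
 f(b) = C1*(sin(b) - 1)^(3/4)/(sin(b) + 1)^(3/4)


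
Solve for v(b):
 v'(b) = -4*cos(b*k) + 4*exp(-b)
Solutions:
 v(b) = C1 - 4*exp(-b) - 4*sin(b*k)/k


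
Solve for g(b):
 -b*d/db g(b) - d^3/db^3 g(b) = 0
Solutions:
 g(b) = C1 + Integral(C2*airyai(-b) + C3*airybi(-b), b)


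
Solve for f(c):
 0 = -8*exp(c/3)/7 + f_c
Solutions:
 f(c) = C1 + 24*exp(c/3)/7


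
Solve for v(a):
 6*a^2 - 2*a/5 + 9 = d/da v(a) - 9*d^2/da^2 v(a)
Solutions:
 v(a) = C1 + C2*exp(a/9) + 2*a^3 + 269*a^2/5 + 4887*a/5


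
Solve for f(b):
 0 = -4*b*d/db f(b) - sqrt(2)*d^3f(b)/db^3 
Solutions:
 f(b) = C1 + Integral(C2*airyai(-sqrt(2)*b) + C3*airybi(-sqrt(2)*b), b)


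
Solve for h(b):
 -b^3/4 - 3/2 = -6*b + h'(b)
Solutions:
 h(b) = C1 - b^4/16 + 3*b^2 - 3*b/2


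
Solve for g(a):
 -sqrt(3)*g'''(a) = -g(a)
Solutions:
 g(a) = C3*exp(3^(5/6)*a/3) + (C1*sin(3^(1/3)*a/2) + C2*cos(3^(1/3)*a/2))*exp(-3^(5/6)*a/6)


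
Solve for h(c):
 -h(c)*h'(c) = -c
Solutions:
 h(c) = -sqrt(C1 + c^2)
 h(c) = sqrt(C1 + c^2)


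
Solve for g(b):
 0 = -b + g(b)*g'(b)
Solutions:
 g(b) = -sqrt(C1 + b^2)
 g(b) = sqrt(C1 + b^2)


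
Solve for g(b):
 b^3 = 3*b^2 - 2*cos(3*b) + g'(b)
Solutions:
 g(b) = C1 + b^4/4 - b^3 + 2*sin(3*b)/3


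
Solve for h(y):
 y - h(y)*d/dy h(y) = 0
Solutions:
 h(y) = -sqrt(C1 + y^2)
 h(y) = sqrt(C1 + y^2)


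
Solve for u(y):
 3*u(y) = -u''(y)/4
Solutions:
 u(y) = C1*sin(2*sqrt(3)*y) + C2*cos(2*sqrt(3)*y)


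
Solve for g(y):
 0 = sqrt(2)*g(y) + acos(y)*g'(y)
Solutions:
 g(y) = C1*exp(-sqrt(2)*Integral(1/acos(y), y))


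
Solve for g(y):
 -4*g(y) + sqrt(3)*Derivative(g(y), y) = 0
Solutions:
 g(y) = C1*exp(4*sqrt(3)*y/3)


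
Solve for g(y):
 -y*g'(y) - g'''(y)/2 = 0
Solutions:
 g(y) = C1 + Integral(C2*airyai(-2^(1/3)*y) + C3*airybi(-2^(1/3)*y), y)


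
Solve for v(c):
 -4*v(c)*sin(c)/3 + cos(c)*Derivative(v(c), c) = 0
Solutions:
 v(c) = C1/cos(c)^(4/3)


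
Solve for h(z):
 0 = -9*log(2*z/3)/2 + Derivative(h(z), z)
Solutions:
 h(z) = C1 + 9*z*log(z)/2 - 9*z*log(3)/2 - 9*z/2 + 9*z*log(2)/2


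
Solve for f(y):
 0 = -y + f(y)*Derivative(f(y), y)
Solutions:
 f(y) = -sqrt(C1 + y^2)
 f(y) = sqrt(C1 + y^2)


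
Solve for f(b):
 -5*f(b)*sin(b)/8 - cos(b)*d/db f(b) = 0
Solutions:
 f(b) = C1*cos(b)^(5/8)


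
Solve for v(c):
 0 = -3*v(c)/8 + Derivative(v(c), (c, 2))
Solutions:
 v(c) = C1*exp(-sqrt(6)*c/4) + C2*exp(sqrt(6)*c/4)


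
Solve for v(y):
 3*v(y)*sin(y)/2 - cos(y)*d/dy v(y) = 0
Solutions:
 v(y) = C1/cos(y)^(3/2)


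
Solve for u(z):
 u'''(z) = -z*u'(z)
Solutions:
 u(z) = C1 + Integral(C2*airyai(-z) + C3*airybi(-z), z)


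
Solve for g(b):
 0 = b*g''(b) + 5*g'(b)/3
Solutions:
 g(b) = C1 + C2/b^(2/3)


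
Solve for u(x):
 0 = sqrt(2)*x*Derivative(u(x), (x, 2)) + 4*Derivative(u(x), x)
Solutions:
 u(x) = C1 + C2*x^(1 - 2*sqrt(2))


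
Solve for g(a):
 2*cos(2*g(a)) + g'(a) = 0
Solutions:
 g(a) = -asin((C1 + exp(8*a))/(C1 - exp(8*a)))/2 + pi/2
 g(a) = asin((C1 + exp(8*a))/(C1 - exp(8*a)))/2


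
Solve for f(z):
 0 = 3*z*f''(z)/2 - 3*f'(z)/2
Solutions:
 f(z) = C1 + C2*z^2


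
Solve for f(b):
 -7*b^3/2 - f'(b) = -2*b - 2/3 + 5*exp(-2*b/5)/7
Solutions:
 f(b) = C1 - 7*b^4/8 + b^2 + 2*b/3 + 25*exp(-2*b/5)/14


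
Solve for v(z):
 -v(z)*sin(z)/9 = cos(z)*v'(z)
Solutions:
 v(z) = C1*cos(z)^(1/9)


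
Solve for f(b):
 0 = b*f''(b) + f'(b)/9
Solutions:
 f(b) = C1 + C2*b^(8/9)


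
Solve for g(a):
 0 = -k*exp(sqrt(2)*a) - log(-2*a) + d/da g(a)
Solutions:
 g(a) = C1 + a*log(-a) + a*(-1 + log(2)) + sqrt(2)*k*exp(sqrt(2)*a)/2


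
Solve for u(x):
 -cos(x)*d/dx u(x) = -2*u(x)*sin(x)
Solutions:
 u(x) = C1/cos(x)^2


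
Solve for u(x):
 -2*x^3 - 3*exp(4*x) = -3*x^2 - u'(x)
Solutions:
 u(x) = C1 + x^4/2 - x^3 + 3*exp(4*x)/4


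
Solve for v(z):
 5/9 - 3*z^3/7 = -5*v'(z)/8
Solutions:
 v(z) = C1 + 6*z^4/35 - 8*z/9


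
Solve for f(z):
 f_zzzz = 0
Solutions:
 f(z) = C1 + C2*z + C3*z^2 + C4*z^3


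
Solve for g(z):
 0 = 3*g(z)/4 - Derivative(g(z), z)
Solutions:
 g(z) = C1*exp(3*z/4)


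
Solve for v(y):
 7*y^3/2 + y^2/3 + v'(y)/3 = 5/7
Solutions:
 v(y) = C1 - 21*y^4/8 - y^3/3 + 15*y/7


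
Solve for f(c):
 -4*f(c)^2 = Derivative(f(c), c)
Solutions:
 f(c) = 1/(C1 + 4*c)


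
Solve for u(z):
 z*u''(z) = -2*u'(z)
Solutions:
 u(z) = C1 + C2/z


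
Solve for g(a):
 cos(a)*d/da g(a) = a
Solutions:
 g(a) = C1 + Integral(a/cos(a), a)


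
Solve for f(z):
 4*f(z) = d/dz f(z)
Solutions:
 f(z) = C1*exp(4*z)


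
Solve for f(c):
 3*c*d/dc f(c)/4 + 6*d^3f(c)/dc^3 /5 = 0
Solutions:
 f(c) = C1 + Integral(C2*airyai(-5^(1/3)*c/2) + C3*airybi(-5^(1/3)*c/2), c)


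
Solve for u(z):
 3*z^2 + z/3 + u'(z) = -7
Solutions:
 u(z) = C1 - z^3 - z^2/6 - 7*z


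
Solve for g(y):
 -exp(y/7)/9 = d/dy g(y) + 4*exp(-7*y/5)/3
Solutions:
 g(y) = C1 - 7*exp(y/7)/9 + 20*exp(-7*y/5)/21


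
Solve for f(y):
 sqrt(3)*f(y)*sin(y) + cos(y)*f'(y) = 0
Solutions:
 f(y) = C1*cos(y)^(sqrt(3))


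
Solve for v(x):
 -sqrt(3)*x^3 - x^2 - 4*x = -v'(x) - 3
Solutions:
 v(x) = C1 + sqrt(3)*x^4/4 + x^3/3 + 2*x^2 - 3*x


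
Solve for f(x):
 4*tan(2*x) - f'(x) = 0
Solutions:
 f(x) = C1 - 2*log(cos(2*x))


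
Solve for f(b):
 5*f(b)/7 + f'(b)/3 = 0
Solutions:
 f(b) = C1*exp(-15*b/7)


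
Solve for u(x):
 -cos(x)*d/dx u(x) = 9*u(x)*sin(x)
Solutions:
 u(x) = C1*cos(x)^9


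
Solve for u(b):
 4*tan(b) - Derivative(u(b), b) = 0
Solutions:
 u(b) = C1 - 4*log(cos(b))


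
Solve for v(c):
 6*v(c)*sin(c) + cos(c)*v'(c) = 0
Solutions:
 v(c) = C1*cos(c)^6


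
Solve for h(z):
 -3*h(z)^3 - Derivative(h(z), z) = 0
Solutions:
 h(z) = -sqrt(2)*sqrt(-1/(C1 - 3*z))/2
 h(z) = sqrt(2)*sqrt(-1/(C1 - 3*z))/2


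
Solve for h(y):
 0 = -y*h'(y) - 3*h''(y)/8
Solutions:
 h(y) = C1 + C2*erf(2*sqrt(3)*y/3)


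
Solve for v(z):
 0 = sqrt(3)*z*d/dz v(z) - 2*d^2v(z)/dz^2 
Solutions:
 v(z) = C1 + C2*erfi(3^(1/4)*z/2)


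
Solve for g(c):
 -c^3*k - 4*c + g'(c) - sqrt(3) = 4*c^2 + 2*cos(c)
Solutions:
 g(c) = C1 + c^4*k/4 + 4*c^3/3 + 2*c^2 + sqrt(3)*c + 2*sin(c)


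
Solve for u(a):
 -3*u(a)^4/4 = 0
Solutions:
 u(a) = 0


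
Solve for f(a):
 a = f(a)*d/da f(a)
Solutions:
 f(a) = -sqrt(C1 + a^2)
 f(a) = sqrt(C1 + a^2)


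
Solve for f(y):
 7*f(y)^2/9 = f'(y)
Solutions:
 f(y) = -9/(C1 + 7*y)


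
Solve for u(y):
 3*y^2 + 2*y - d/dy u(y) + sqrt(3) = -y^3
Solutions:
 u(y) = C1 + y^4/4 + y^3 + y^2 + sqrt(3)*y


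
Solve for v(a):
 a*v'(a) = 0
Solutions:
 v(a) = C1


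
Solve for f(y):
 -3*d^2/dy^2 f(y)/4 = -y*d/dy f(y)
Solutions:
 f(y) = C1 + C2*erfi(sqrt(6)*y/3)


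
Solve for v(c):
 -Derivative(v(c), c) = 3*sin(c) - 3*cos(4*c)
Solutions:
 v(c) = C1 + 3*sin(4*c)/4 + 3*cos(c)


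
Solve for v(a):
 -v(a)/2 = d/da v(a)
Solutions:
 v(a) = C1*exp(-a/2)


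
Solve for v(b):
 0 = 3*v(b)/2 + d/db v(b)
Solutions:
 v(b) = C1*exp(-3*b/2)


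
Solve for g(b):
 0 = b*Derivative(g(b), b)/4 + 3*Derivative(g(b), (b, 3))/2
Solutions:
 g(b) = C1 + Integral(C2*airyai(-6^(2/3)*b/6) + C3*airybi(-6^(2/3)*b/6), b)


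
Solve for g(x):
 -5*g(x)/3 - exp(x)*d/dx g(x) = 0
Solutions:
 g(x) = C1*exp(5*exp(-x)/3)


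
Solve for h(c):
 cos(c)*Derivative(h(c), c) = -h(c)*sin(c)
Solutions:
 h(c) = C1*cos(c)


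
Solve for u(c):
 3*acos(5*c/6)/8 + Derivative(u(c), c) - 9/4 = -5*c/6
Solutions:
 u(c) = C1 - 5*c^2/12 - 3*c*acos(5*c/6)/8 + 9*c/4 + 3*sqrt(36 - 25*c^2)/40


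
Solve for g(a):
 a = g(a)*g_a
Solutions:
 g(a) = -sqrt(C1 + a^2)
 g(a) = sqrt(C1 + a^2)


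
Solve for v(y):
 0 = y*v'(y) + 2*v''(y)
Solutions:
 v(y) = C1 + C2*erf(y/2)


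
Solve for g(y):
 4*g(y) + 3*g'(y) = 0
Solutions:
 g(y) = C1*exp(-4*y/3)


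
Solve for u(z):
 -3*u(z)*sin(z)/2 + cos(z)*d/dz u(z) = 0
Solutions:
 u(z) = C1/cos(z)^(3/2)


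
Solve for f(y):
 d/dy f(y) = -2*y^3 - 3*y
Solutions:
 f(y) = C1 - y^4/2 - 3*y^2/2


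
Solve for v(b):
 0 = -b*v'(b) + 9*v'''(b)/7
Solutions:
 v(b) = C1 + Integral(C2*airyai(21^(1/3)*b/3) + C3*airybi(21^(1/3)*b/3), b)


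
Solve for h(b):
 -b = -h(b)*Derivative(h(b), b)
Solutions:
 h(b) = -sqrt(C1 + b^2)
 h(b) = sqrt(C1 + b^2)


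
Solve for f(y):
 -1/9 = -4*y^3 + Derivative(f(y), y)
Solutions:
 f(y) = C1 + y^4 - y/9


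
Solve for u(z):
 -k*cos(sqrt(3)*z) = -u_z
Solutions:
 u(z) = C1 + sqrt(3)*k*sin(sqrt(3)*z)/3


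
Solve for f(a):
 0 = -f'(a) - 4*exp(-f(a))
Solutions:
 f(a) = log(C1 - 4*a)


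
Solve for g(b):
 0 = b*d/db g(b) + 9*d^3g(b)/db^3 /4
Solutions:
 g(b) = C1 + Integral(C2*airyai(-2^(2/3)*3^(1/3)*b/3) + C3*airybi(-2^(2/3)*3^(1/3)*b/3), b)


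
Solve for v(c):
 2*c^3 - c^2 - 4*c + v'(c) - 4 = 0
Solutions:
 v(c) = C1 - c^4/2 + c^3/3 + 2*c^2 + 4*c


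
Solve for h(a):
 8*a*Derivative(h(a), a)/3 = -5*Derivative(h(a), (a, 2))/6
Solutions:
 h(a) = C1 + C2*erf(2*sqrt(10)*a/5)


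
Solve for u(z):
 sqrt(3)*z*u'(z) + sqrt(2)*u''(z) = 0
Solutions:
 u(z) = C1 + C2*erf(6^(1/4)*z/2)


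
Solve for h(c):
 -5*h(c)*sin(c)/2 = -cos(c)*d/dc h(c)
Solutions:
 h(c) = C1/cos(c)^(5/2)


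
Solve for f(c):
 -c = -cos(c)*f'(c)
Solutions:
 f(c) = C1 + Integral(c/cos(c), c)


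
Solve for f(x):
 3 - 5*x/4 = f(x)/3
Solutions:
 f(x) = 9 - 15*x/4


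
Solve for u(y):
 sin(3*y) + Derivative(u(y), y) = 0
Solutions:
 u(y) = C1 + cos(3*y)/3


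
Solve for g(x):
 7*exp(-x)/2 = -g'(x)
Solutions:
 g(x) = C1 + 7*exp(-x)/2


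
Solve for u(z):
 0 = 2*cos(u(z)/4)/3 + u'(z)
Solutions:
 2*z/3 - 2*log(sin(u(z)/4) - 1) + 2*log(sin(u(z)/4) + 1) = C1


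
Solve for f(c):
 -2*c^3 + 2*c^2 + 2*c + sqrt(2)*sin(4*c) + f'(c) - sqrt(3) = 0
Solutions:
 f(c) = C1 + c^4/2 - 2*c^3/3 - c^2 + sqrt(3)*c + sqrt(2)*cos(4*c)/4


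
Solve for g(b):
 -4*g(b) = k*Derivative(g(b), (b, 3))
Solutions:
 g(b) = C1*exp(2^(2/3)*b*(-1/k)^(1/3)) + C2*exp(2^(2/3)*b*(-1/k)^(1/3)*(-1 + sqrt(3)*I)/2) + C3*exp(-2^(2/3)*b*(-1/k)^(1/3)*(1 + sqrt(3)*I)/2)


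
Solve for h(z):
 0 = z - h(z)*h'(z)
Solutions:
 h(z) = -sqrt(C1 + z^2)
 h(z) = sqrt(C1 + z^2)


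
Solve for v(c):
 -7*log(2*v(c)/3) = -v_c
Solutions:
 -Integral(1/(log(_y) - log(3) + log(2)), (_y, v(c)))/7 = C1 - c


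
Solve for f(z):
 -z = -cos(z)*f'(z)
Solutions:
 f(z) = C1 + Integral(z/cos(z), z)


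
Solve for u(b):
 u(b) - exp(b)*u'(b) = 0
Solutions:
 u(b) = C1*exp(-exp(-b))


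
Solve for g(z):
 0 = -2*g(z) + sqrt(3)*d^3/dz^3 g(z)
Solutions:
 g(z) = C3*exp(2^(1/3)*3^(5/6)*z/3) + (C1*sin(6^(1/3)*z/2) + C2*cos(6^(1/3)*z/2))*exp(-2^(1/3)*3^(5/6)*z/6)


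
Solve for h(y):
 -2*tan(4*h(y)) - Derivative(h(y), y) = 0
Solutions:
 h(y) = -asin(C1*exp(-8*y))/4 + pi/4
 h(y) = asin(C1*exp(-8*y))/4


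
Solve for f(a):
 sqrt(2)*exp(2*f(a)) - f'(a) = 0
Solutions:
 f(a) = log(-sqrt(-1/(C1 + sqrt(2)*a))) - log(2)/2
 f(a) = log(-1/(C1 + sqrt(2)*a))/2 - log(2)/2


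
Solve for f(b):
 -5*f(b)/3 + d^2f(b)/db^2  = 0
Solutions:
 f(b) = C1*exp(-sqrt(15)*b/3) + C2*exp(sqrt(15)*b/3)


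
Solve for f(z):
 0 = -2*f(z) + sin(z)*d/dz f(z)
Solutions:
 f(z) = C1*(cos(z) - 1)/(cos(z) + 1)


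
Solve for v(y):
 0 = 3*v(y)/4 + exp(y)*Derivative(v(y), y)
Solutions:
 v(y) = C1*exp(3*exp(-y)/4)


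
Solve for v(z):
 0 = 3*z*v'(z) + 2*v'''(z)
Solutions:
 v(z) = C1 + Integral(C2*airyai(-2^(2/3)*3^(1/3)*z/2) + C3*airybi(-2^(2/3)*3^(1/3)*z/2), z)


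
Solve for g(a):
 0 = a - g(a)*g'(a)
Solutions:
 g(a) = -sqrt(C1 + a^2)
 g(a) = sqrt(C1 + a^2)


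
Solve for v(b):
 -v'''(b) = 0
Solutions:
 v(b) = C1 + C2*b + C3*b^2


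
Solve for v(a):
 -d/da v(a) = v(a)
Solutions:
 v(a) = C1*exp(-a)


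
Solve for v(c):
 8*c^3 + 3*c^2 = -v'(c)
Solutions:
 v(c) = C1 - 2*c^4 - c^3


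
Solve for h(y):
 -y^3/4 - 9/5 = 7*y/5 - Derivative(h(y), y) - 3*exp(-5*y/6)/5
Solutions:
 h(y) = C1 + y^4/16 + 7*y^2/10 + 9*y/5 + 18*exp(-5*y/6)/25


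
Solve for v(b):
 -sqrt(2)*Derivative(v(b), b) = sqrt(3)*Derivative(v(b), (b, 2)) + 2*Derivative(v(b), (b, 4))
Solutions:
 v(b) = C1 + C2*exp(sqrt(2)*b*(-3^(5/6)/(3 + sqrt(sqrt(3) + 9))^(1/3) + 3^(2/3)*(3 + sqrt(sqrt(3) + 9))^(1/3))/12)*sin(sqrt(2)*b*(3^(1/3)/(3 + sqrt(sqrt(3) + 9))^(1/3) + 3^(1/6)*(3 + sqrt(sqrt(3) + 9))^(1/3))/4) + C3*exp(sqrt(2)*b*(-3^(5/6)/(3 + sqrt(sqrt(3) + 9))^(1/3) + 3^(2/3)*(3 + sqrt(sqrt(3) + 9))^(1/3))/12)*cos(sqrt(2)*b*(3^(1/3)/(3 + sqrt(sqrt(3) + 9))^(1/3) + 3^(1/6)*(3 + sqrt(sqrt(3) + 9))^(1/3))/4) + C4*exp(-sqrt(2)*b*(-3^(5/6)/(3 + sqrt(sqrt(3) + 9))^(1/3) + 3^(2/3)*(3 + sqrt(sqrt(3) + 9))^(1/3))/6)


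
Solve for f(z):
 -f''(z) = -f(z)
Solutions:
 f(z) = C1*exp(-z) + C2*exp(z)


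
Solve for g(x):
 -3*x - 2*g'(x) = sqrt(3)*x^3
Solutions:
 g(x) = C1 - sqrt(3)*x^4/8 - 3*x^2/4


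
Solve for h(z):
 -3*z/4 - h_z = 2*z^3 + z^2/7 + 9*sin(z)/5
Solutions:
 h(z) = C1 - z^4/2 - z^3/21 - 3*z^2/8 + 9*cos(z)/5


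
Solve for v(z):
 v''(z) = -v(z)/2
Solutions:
 v(z) = C1*sin(sqrt(2)*z/2) + C2*cos(sqrt(2)*z/2)


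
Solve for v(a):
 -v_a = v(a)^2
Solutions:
 v(a) = 1/(C1 + a)


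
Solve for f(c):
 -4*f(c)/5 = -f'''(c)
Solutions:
 f(c) = C3*exp(10^(2/3)*c/5) + (C1*sin(10^(2/3)*sqrt(3)*c/10) + C2*cos(10^(2/3)*sqrt(3)*c/10))*exp(-10^(2/3)*c/10)


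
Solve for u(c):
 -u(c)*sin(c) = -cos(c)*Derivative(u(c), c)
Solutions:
 u(c) = C1/cos(c)


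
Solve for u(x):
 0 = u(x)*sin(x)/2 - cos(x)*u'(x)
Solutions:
 u(x) = C1/sqrt(cos(x))


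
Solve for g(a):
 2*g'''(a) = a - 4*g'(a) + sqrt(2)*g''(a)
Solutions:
 g(a) = C1 + a^2/8 + sqrt(2)*a/16 + (C2*sin(sqrt(30)*a/4) + C3*cos(sqrt(30)*a/4))*exp(sqrt(2)*a/4)


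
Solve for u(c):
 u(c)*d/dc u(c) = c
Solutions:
 u(c) = -sqrt(C1 + c^2)
 u(c) = sqrt(C1 + c^2)


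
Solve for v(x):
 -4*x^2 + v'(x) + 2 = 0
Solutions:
 v(x) = C1 + 4*x^3/3 - 2*x


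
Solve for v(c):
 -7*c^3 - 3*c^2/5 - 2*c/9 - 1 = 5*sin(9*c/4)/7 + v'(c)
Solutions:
 v(c) = C1 - 7*c^4/4 - c^3/5 - c^2/9 - c + 20*cos(9*c/4)/63


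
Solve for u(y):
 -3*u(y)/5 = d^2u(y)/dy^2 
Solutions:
 u(y) = C1*sin(sqrt(15)*y/5) + C2*cos(sqrt(15)*y/5)


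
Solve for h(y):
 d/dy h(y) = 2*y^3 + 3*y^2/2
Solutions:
 h(y) = C1 + y^4/2 + y^3/2
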